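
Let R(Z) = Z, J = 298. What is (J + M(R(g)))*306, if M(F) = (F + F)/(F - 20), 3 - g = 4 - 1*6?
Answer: 90984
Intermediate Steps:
g = 5 (g = 3 - (4 - 1*6) = 3 - (4 - 6) = 3 - 1*(-2) = 3 + 2 = 5)
M(F) = 2*F/(-20 + F) (M(F) = (2*F)/(-20 + F) = 2*F/(-20 + F))
(J + M(R(g)))*306 = (298 + 2*5/(-20 + 5))*306 = (298 + 2*5/(-15))*306 = (298 + 2*5*(-1/15))*306 = (298 - ⅔)*306 = (892/3)*306 = 90984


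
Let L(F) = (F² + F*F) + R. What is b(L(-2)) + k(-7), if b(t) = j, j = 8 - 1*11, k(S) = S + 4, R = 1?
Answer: -6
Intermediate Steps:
k(S) = 4 + S
j = -3 (j = 8 - 11 = -3)
L(F) = 1 + 2*F² (L(F) = (F² + F*F) + 1 = (F² + F²) + 1 = 2*F² + 1 = 1 + 2*F²)
b(t) = -3
b(L(-2)) + k(-7) = -3 + (4 - 7) = -3 - 3 = -6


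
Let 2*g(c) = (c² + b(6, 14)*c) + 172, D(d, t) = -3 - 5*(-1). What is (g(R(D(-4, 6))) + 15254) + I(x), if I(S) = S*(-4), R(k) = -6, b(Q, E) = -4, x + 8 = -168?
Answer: 16074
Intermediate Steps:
x = -176 (x = -8 - 168 = -176)
D(d, t) = 2 (D(d, t) = -3 + 5 = 2)
I(S) = -4*S
g(c) = 86 + c²/2 - 2*c (g(c) = ((c² - 4*c) + 172)/2 = (172 + c² - 4*c)/2 = 86 + c²/2 - 2*c)
(g(R(D(-4, 6))) + 15254) + I(x) = ((86 + (½)*(-6)² - 2*(-6)) + 15254) - 4*(-176) = ((86 + (½)*36 + 12) + 15254) + 704 = ((86 + 18 + 12) + 15254) + 704 = (116 + 15254) + 704 = 15370 + 704 = 16074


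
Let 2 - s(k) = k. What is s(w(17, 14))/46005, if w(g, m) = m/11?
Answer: 8/506055 ≈ 1.5809e-5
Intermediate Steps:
w(g, m) = m/11 (w(g, m) = m*(1/11) = m/11)
s(k) = 2 - k
s(w(17, 14))/46005 = (2 - 14/11)/46005 = (2 - 1*14/11)*(1/46005) = (2 - 14/11)*(1/46005) = (8/11)*(1/46005) = 8/506055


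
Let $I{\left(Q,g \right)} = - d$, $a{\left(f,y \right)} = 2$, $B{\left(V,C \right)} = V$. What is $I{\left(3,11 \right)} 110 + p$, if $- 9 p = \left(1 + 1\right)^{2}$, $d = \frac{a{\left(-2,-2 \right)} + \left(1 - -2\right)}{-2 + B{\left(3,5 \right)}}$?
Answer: $- \frac{4954}{9} \approx -550.44$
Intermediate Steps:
$d = 5$ ($d = \frac{2 + \left(1 - -2\right)}{-2 + 3} = \frac{2 + \left(1 + 2\right)}{1} = \left(2 + 3\right) 1 = 5 \cdot 1 = 5$)
$I{\left(Q,g \right)} = -5$ ($I{\left(Q,g \right)} = \left(-1\right) 5 = -5$)
$p = - \frac{4}{9}$ ($p = - \frac{\left(1 + 1\right)^{2}}{9} = - \frac{2^{2}}{9} = \left(- \frac{1}{9}\right) 4 = - \frac{4}{9} \approx -0.44444$)
$I{\left(3,11 \right)} 110 + p = \left(-5\right) 110 - \frac{4}{9} = -550 - \frac{4}{9} = - \frac{4954}{9}$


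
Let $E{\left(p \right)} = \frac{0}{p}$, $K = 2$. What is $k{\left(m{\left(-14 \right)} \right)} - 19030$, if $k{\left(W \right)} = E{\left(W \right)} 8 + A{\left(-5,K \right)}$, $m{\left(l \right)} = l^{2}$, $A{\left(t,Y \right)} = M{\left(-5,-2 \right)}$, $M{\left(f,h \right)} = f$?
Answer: $-19035$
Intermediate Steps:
$A{\left(t,Y \right)} = -5$
$E{\left(p \right)} = 0$
$k{\left(W \right)} = -5$ ($k{\left(W \right)} = 0 \cdot 8 - 5 = 0 - 5 = -5$)
$k{\left(m{\left(-14 \right)} \right)} - 19030 = -5 - 19030 = -19035$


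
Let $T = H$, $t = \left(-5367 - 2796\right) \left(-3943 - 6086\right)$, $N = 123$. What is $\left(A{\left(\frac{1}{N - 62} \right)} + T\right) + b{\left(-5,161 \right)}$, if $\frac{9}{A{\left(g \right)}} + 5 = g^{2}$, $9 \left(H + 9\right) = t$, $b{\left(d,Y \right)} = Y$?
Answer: $\frac{169230415331}{18604} \approx 9.0964 \cdot 10^{6}$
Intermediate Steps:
$t = 81866727$ ($t = \left(-8163\right) \left(-10029\right) = 81866727$)
$H = 9096294$ ($H = -9 + \frac{1}{9} \cdot 81866727 = -9 + 9096303 = 9096294$)
$T = 9096294$
$A{\left(g \right)} = \frac{9}{-5 + g^{2}}$
$\left(A{\left(\frac{1}{N - 62} \right)} + T\right) + b{\left(-5,161 \right)} = \left(\frac{9}{-5 + \left(\frac{1}{123 - 62}\right)^{2}} + 9096294\right) + 161 = \left(\frac{9}{-5 + \left(\frac{1}{61}\right)^{2}} + 9096294\right) + 161 = \left(\frac{9}{-5 + \frac{1}{3721}} + 9096294\right) + 161 = \left(\frac{9}{- \frac{18604}{3721}} + 9096294\right) + 161 = \left(9 \left(- \frac{3721}{18604}\right) + 9096294\right) + 161 = \left(- \frac{33489}{18604} + 9096294\right) + 161 = \frac{169227420087}{18604} + 161 = \frac{169230415331}{18604}$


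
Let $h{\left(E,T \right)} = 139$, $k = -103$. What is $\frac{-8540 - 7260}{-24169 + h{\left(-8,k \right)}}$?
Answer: $\frac{1580}{2403} \approx 0.65751$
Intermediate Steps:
$\frac{-8540 - 7260}{-24169 + h{\left(-8,k \right)}} = \frac{-8540 - 7260}{-24169 + 139} = - \frac{15800}{-24030} = \left(-15800\right) \left(- \frac{1}{24030}\right) = \frac{1580}{2403}$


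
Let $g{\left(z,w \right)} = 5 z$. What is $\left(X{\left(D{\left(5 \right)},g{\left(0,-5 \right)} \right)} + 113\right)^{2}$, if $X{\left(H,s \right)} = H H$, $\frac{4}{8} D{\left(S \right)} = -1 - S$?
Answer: $66049$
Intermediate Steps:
$D{\left(S \right)} = -2 - 2 S$ ($D{\left(S \right)} = 2 \left(-1 - S\right) = -2 - 2 S$)
$X{\left(H,s \right)} = H^{2}$
$\left(X{\left(D{\left(5 \right)},g{\left(0,-5 \right)} \right)} + 113\right)^{2} = \left(\left(-2 - 10\right)^{2} + 113\right)^{2} = \left(\left(-12\right)^{2} + 113\right)^{2} = \left(144 + 113\right)^{2} = 257^{2} = 66049$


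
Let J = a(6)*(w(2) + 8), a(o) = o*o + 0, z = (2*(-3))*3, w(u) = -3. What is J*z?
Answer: -3240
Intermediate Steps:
z = -18 (z = -6*3 = -18)
a(o) = o² (a(o) = o² + 0 = o²)
J = 180 (J = 6²*(-3 + 8) = 36*5 = 180)
J*z = 180*(-18) = -3240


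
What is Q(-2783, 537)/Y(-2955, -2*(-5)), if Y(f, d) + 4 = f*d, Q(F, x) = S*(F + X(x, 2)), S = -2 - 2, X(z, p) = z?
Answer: -4492/14777 ≈ -0.30399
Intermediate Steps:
S = -4
Q(F, x) = -4*F - 4*x (Q(F, x) = -4*(F + x) = -4*F - 4*x)
Y(f, d) = -4 + d*f (Y(f, d) = -4 + f*d = -4 + d*f)
Q(-2783, 537)/Y(-2955, -2*(-5)) = (-4*(-2783) - 4*537)/(-4 - 2*(-5)*(-2955)) = (11132 - 2148)/(-4 + 10*(-2955)) = 8984/(-4 - 29550) = 8984/(-29554) = 8984*(-1/29554) = -4492/14777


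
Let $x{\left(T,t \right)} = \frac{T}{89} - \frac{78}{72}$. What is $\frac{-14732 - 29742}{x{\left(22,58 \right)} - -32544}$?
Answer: $- \frac{47498232}{34756099} \approx -1.3666$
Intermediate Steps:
$x{\left(T,t \right)} = - \frac{13}{12} + \frac{T}{89}$ ($x{\left(T,t \right)} = T \frac{1}{89} - \frac{13}{12} = \frac{T}{89} - \frac{13}{12} = - \frac{13}{12} + \frac{T}{89}$)
$\frac{-14732 - 29742}{x{\left(22,58 \right)} - -32544} = \frac{-14732 - 29742}{\left(- \frac{13}{12} + \frac{1}{89} \cdot 22\right) - -32544} = - \frac{44474}{\left(- \frac{13}{12} + \frac{22}{89}\right) + 32544} = - \frac{44474}{- \frac{893}{1068} + 32544} = - \frac{44474}{\frac{34756099}{1068}} = \left(-44474\right) \frac{1068}{34756099} = - \frac{47498232}{34756099}$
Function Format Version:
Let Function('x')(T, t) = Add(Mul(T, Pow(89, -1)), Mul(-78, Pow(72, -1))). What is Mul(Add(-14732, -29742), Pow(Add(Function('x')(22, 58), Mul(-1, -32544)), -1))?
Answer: Rational(-47498232, 34756099) ≈ -1.3666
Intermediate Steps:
Function('x')(T, t) = Add(Rational(-13, 12), Mul(Rational(1, 89), T)) (Function('x')(T, t) = Add(Mul(T, Rational(1, 89)), Mul(-78, Rational(1, 72))) = Add(Mul(Rational(1, 89), T), Rational(-13, 12)) = Add(Rational(-13, 12), Mul(Rational(1, 89), T)))
Mul(Add(-14732, -29742), Pow(Add(Function('x')(22, 58), Mul(-1, -32544)), -1)) = Mul(Add(-14732, -29742), Pow(Add(Add(Rational(-13, 12), Mul(Rational(1, 89), 22)), Mul(-1, -32544)), -1)) = Mul(-44474, Pow(Add(Add(Rational(-13, 12), Rational(22, 89)), 32544), -1)) = Mul(-44474, Pow(Add(Rational(-893, 1068), 32544), -1)) = Mul(-44474, Pow(Rational(34756099, 1068), -1)) = Mul(-44474, Rational(1068, 34756099)) = Rational(-47498232, 34756099)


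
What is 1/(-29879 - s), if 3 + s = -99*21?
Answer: -1/27797 ≈ -3.5975e-5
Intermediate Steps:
s = -2082 (s = -3 - 99*21 = -3 - 2079 = -2082)
1/(-29879 - s) = 1/(-29879 - 1*(-2082)) = 1/(-29879 + 2082) = 1/(-27797) = -1/27797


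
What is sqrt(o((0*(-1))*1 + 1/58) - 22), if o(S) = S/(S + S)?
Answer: I*sqrt(86)/2 ≈ 4.6368*I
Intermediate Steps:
o(S) = 1/2 (o(S) = S/((2*S)) = (1/(2*S))*S = 1/2)
sqrt(o((0*(-1))*1 + 1/58) - 22) = sqrt(1/2 - 22) = sqrt(-43/2) = I*sqrt(86)/2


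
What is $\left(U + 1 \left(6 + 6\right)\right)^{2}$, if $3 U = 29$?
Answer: $\frac{4225}{9} \approx 469.44$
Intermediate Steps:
$U = \frac{29}{3}$ ($U = \frac{1}{3} \cdot 29 = \frac{29}{3} \approx 9.6667$)
$\left(U + 1 \left(6 + 6\right)\right)^{2} = \left(\frac{29}{3} + 1 \left(6 + 6\right)\right)^{2} = \left(\frac{29}{3} + 1 \cdot 12\right)^{2} = \left(\frac{29}{3} + 12\right)^{2} = \left(\frac{65}{3}\right)^{2} = \frac{4225}{9}$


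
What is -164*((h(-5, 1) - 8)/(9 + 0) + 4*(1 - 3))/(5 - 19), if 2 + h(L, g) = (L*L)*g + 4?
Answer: -4346/63 ≈ -68.984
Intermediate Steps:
h(L, g) = 2 + g*L**2 (h(L, g) = -2 + ((L*L)*g + 4) = -2 + (L**2*g + 4) = -2 + (g*L**2 + 4) = -2 + (4 + g*L**2) = 2 + g*L**2)
-164*((h(-5, 1) - 8)/(9 + 0) + 4*(1 - 3))/(5 - 19) = -164*(((2 + 1*(-5)**2) - 8)/(9 + 0) + 4*(1 - 3))/(5 - 19) = -164*(((2 + 1*25) - 8)/9 + 4*(-2))/(-14) = -164*(((2 + 25) - 8)*(1/9) - 8)*(-1)/14 = -164*((27 - 8)*(1/9) - 8)*(-1)/14 = -164*(19*(1/9) - 8)*(-1)/14 = -164*(19/9 - 8)*(-1)/14 = -(-8692)*(-1)/(9*14) = -164*53/126 = -4346/63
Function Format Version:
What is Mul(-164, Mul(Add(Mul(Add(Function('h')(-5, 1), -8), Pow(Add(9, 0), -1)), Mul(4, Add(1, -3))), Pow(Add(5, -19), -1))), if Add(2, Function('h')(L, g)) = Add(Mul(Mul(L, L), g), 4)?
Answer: Rational(-4346, 63) ≈ -68.984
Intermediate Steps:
Function('h')(L, g) = Add(2, Mul(g, Pow(L, 2))) (Function('h')(L, g) = Add(-2, Add(Mul(Mul(L, L), g), 4)) = Add(-2, Add(Mul(Pow(L, 2), g), 4)) = Add(-2, Add(Mul(g, Pow(L, 2)), 4)) = Add(-2, Add(4, Mul(g, Pow(L, 2)))) = Add(2, Mul(g, Pow(L, 2))))
Mul(-164, Mul(Add(Mul(Add(Function('h')(-5, 1), -8), Pow(Add(9, 0), -1)), Mul(4, Add(1, -3))), Pow(Add(5, -19), -1))) = Mul(-164, Mul(Add(Mul(Add(Add(2, Mul(1, Pow(-5, 2))), -8), Pow(Add(9, 0), -1)), Mul(4, Add(1, -3))), Pow(Add(5, -19), -1))) = Mul(-164, Mul(Add(Mul(Add(Add(2, Mul(1, 25)), -8), Pow(9, -1)), Mul(4, -2)), Pow(-14, -1))) = Mul(-164, Mul(Add(Mul(Add(Add(2, 25), -8), Rational(1, 9)), -8), Rational(-1, 14))) = Mul(-164, Mul(Add(Mul(Add(27, -8), Rational(1, 9)), -8), Rational(-1, 14))) = Mul(-164, Mul(Add(Mul(19, Rational(1, 9)), -8), Rational(-1, 14))) = Mul(-164, Mul(Add(Rational(19, 9), -8), Rational(-1, 14))) = Mul(-164, Mul(Rational(-53, 9), Rational(-1, 14))) = Mul(-164, Rational(53, 126)) = Rational(-4346, 63)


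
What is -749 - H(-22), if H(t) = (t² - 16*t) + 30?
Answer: -1615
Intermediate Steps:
H(t) = 30 + t² - 16*t
-749 - H(-22) = -749 - (30 + (-22)² - 16*(-22)) = -749 - (30 + 484 + 352) = -749 - 1*866 = -749 - 866 = -1615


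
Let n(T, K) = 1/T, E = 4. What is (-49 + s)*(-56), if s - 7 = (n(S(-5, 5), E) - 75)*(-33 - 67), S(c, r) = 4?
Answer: -416248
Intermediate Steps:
n(T, K) = 1/T
s = 7482 (s = 7 + (1/4 - 75)*(-33 - 67) = 7 + (¼ - 75)*(-100) = 7 - 299/4*(-100) = 7 + 7475 = 7482)
(-49 + s)*(-56) = (-49 + 7482)*(-56) = 7433*(-56) = -416248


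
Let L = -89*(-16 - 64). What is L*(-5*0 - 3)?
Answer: -21360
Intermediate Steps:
L = 7120 (L = -89*(-80) = 7120)
L*(-5*0 - 3) = 7120*(-5*0 - 3) = 7120*(0 - 3) = 7120*(-3) = -21360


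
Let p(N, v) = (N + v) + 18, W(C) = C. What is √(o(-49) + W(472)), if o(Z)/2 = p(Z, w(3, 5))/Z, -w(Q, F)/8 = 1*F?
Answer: √23270/7 ≈ 21.792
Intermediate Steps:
w(Q, F) = -8*F
p(N, v) = 18 + N + v
o(Z) = 2*(-22 + Z)/Z (o(Z) = 2*((18 + Z - 8*5)/Z) = 2*((18 + Z - 40)/Z) = 2*((-22 + Z)/Z) = 2*(-22 + Z)/Z)
√(o(-49) + W(472)) = √((2 - 44/(-49)) + 472) = √((2 - 44*(-1/49)) + 472) = √((2 + 44/49) + 472) = √(142/49 + 472) = √(23270/49) = √23270/7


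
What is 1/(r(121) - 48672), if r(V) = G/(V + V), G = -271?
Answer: -242/11778895 ≈ -2.0545e-5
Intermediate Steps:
r(V) = -271/(2*V) (r(V) = -271/(V + V) = -271*1/(2*V) = -271/(2*V))
1/(r(121) - 48672) = 1/(-271/2/121 - 48672) = 1/(-271/2*1/121 - 48672) = 1/(-271/242 - 48672) = 1/(-11778895/242) = -242/11778895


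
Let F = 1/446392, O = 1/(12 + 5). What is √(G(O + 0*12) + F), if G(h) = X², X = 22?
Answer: √24111164048942/223196 ≈ 22.000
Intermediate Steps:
O = 1/17 ≈ 0.058824
F = 1/446392 ≈ 2.2402e-6
G(h) = 484 (G(h) = 22² = 484)
√(G(O + 0*12) + F) = √(484 + 1/446392) = √(216053729/446392) = √24111164048942/223196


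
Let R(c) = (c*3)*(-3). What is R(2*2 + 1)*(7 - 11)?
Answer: 180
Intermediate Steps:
R(c) = -9*c (R(c) = (3*c)*(-3) = -9*c)
R(2*2 + 1)*(7 - 11) = (-9*(2*2 + 1))*(7 - 11) = -9*(4 + 1)*(-4) = -9*5*(-4) = -45*(-4) = 180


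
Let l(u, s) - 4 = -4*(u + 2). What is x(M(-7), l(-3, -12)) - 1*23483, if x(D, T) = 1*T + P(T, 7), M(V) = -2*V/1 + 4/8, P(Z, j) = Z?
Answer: -23467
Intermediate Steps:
l(u, s) = -4 - 4*u (l(u, s) = 4 - 4*(u + 2) = 4 - 4*(2 + u) = 4 + (-8 - 4*u) = -4 - 4*u)
M(V) = ½ - 2*V (M(V) = -2*V*1 + 4*(⅛) = -2*V + ½ = ½ - 2*V)
x(D, T) = 2*T (x(D, T) = 1*T + T = T + T = 2*T)
x(M(-7), l(-3, -12)) - 1*23483 = 2*(-4 - 4*(-3)) - 1*23483 = 2*(-4 + 12) - 23483 = 2*8 - 23483 = 16 - 23483 = -23467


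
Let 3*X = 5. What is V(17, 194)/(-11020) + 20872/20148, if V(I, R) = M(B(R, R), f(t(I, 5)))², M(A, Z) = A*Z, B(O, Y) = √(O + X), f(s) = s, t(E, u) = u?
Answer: 2190869/3700516 ≈ 0.59204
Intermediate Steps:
X = 5/3 (X = (⅓)*5 = 5/3 ≈ 1.6667)
B(O, Y) = √(5/3 + O) (B(O, Y) = √(O + 5/3) = √(5/3 + O))
V(I, R) = 125/3 + 25*R (V(I, R) = ((√(15 + 9*R)/3)*5)² = (5*√(15 + 9*R)/3)² = 125/3 + 25*R)
V(17, 194)/(-11020) + 20872/20148 = (125/3 + 25*194)/(-11020) + 20872/20148 = (125/3 + 4850)*(-1/11020) + 20872*(1/20148) = (14675/3)*(-1/11020) + 5218/5037 = -2935/6612 + 5218/5037 = 2190869/3700516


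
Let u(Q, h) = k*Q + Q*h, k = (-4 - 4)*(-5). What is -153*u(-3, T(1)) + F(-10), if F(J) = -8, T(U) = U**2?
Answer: 18811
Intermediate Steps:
k = 40 (k = -8*(-5) = 40)
u(Q, h) = 40*Q + Q*h
-153*u(-3, T(1)) + F(-10) = -(-459)*(40 + 1**2) - 8 = -(-459)*(40 + 1) - 8 = -(-459)*41 - 8 = -153*(-123) - 8 = 18819 - 8 = 18811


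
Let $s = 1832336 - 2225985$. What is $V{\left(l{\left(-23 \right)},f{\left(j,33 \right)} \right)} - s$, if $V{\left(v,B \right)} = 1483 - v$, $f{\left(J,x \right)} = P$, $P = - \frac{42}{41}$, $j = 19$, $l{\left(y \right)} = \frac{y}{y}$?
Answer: $395131$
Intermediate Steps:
$l{\left(y \right)} = 1$
$P = - \frac{42}{41}$ ($P = \left(-42\right) \frac{1}{41} = - \frac{42}{41} \approx -1.0244$)
$f{\left(J,x \right)} = - \frac{42}{41}$
$s = -393649$ ($s = 1832336 - 2225985 = -393649$)
$V{\left(l{\left(-23 \right)},f{\left(j,33 \right)} \right)} - s = \left(1483 - 1\right) - -393649 = \left(1483 - 1\right) + 393649 = 1482 + 393649 = 395131$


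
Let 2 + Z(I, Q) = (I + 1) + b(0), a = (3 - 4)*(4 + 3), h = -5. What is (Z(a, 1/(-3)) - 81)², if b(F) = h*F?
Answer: 7921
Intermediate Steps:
b(F) = -5*F
a = -7 (a = -1*7 = -7)
Z(I, Q) = -1 + I (Z(I, Q) = -2 + ((I + 1) - 5*0) = -2 + ((1 + I) + 0) = -2 + (1 + I) = -1 + I)
(Z(a, 1/(-3)) - 81)² = ((-1 - 7) - 81)² = (-8 - 81)² = (-89)² = 7921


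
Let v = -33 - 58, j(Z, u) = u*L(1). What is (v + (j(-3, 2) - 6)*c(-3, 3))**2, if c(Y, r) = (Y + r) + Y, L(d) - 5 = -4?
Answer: 6241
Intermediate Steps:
L(d) = 1 (L(d) = 5 - 4 = 1)
c(Y, r) = r + 2*Y
j(Z, u) = u (j(Z, u) = u*1 = u)
v = -91
(v + (j(-3, 2) - 6)*c(-3, 3))**2 = (-91 + (2 - 6)*(3 + 2*(-3)))**2 = (-91 - 4*(3 - 6))**2 = (-91 - 4*(-3))**2 = (-91 + 12)**2 = (-79)**2 = 6241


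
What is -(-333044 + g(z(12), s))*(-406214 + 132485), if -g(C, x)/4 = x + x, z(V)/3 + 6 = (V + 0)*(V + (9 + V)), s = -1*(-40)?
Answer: -91251394356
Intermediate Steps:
s = 40
z(V) = -18 + 3*V*(9 + 2*V) (z(V) = -18 + 3*((V + 0)*(V + (9 + V))) = -18 + 3*(V*(9 + 2*V)) = -18 + 3*V*(9 + 2*V))
g(C, x) = -8*x (g(C, x) = -4*(x + x) = -8*x)
-(-333044 + g(z(12), s))*(-406214 + 132485) = -(-333044 - 8*40)*(-406214 + 132485) = -(-333044 - 320)*(-273729) = -(-333364)*(-273729) = -1*91251394356 = -91251394356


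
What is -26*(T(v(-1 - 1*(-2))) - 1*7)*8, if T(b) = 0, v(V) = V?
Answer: 1456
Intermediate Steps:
-26*(T(v(-1 - 1*(-2))) - 1*7)*8 = -26*(0 - 1*7)*8 = -26*(0 - 7)*8 = -26*(-7)*8 = 182*8 = 1456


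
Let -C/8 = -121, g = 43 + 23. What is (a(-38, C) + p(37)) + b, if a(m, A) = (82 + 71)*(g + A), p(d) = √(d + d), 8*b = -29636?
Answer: 308995/2 + √74 ≈ 1.5451e+5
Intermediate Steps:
b = -7409/2 (b = (⅛)*(-29636) = -7409/2 ≈ -3704.5)
g = 66
p(d) = √2*√d (p(d) = √(2*d) = √2*√d)
C = 968 (C = -8*(-121) = 968)
a(m, A) = 10098 + 153*A (a(m, A) = (82 + 71)*(66 + A) = 153*(66 + A) = 10098 + 153*A)
(a(-38, C) + p(37)) + b = ((10098 + 153*968) + √2*√37) - 7409/2 = ((10098 + 148104) + √74) - 7409/2 = (158202 + √74) - 7409/2 = 308995/2 + √74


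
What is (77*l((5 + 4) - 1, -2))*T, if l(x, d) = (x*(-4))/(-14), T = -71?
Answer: -12496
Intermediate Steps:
l(x, d) = 2*x/7 (l(x, d) = -4*x*(-1/14) = 2*x/7)
(77*l((5 + 4) - 1, -2))*T = (77*(2*((5 + 4) - 1)/7))*(-71) = (77*(2*(9 - 1)/7))*(-71) = (77*((2/7)*8))*(-71) = (77*(16/7))*(-71) = 176*(-71) = -12496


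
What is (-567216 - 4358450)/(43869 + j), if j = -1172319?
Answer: 2462833/564225 ≈ 4.3650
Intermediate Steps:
(-567216 - 4358450)/(43869 + j) = (-567216 - 4358450)/(43869 - 1172319) = -4925666/(-1128450) = -4925666*(-1/1128450) = 2462833/564225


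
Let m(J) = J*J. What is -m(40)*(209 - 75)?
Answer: -214400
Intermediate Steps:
m(J) = J**2
-m(40)*(209 - 75) = -40**2*(209 - 75) = -1600*134 = -1*214400 = -214400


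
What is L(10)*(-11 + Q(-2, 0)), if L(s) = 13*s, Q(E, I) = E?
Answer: -1690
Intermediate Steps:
L(10)*(-11 + Q(-2, 0)) = (13*10)*(-11 - 2) = 130*(-13) = -1690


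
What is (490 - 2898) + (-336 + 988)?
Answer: -1756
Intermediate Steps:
(490 - 2898) + (-336 + 988) = -2408 + 652 = -1756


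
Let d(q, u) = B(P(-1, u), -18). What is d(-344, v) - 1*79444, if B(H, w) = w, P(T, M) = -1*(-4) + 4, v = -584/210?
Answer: -79462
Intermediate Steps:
v = -292/105 (v = -584*1/210 = -292/105 ≈ -2.7810)
P(T, M) = 8 (P(T, M) = 4 + 4 = 8)
d(q, u) = -18
d(-344, v) - 1*79444 = -18 - 1*79444 = -18 - 79444 = -79462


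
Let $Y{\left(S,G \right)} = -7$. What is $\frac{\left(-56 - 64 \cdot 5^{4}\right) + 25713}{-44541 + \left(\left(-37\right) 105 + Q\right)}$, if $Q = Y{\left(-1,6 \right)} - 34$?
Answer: $\frac{14343}{48467} \approx 0.29593$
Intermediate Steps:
$Q = -41$ ($Q = -7 - 34 = -41$)
$\frac{\left(-56 - 64 \cdot 5^{4}\right) + 25713}{-44541 + \left(\left(-37\right) 105 + Q\right)} = \frac{\left(-56 - 64 \cdot 5^{4}\right) + 25713}{-44541 - 3926} = \frac{\left(-56 - 40000\right) + 25713}{-44541 - 3926} = \frac{-40056 + 25713}{-48467} = \left(-14343\right) \left(- \frac{1}{48467}\right) = \frac{14343}{48467}$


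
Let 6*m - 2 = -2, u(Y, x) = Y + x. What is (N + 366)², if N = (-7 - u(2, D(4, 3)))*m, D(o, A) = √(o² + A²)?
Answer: 133956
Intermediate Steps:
D(o, A) = √(A² + o²)
m = 0 (m = ⅓ + (⅙)*(-2) = ⅓ - ⅓ = 0)
N = 0 (N = (-7 - (2 + √(3² + 4²)))*0 = (-7 - (2 + √(9 + 16)))*0 = (-7 - (2 + √25))*0 = (-7 - (2 + 5))*0 = (-7 - 1*7)*0 = (-7 - 7)*0 = -14*0 = 0)
(N + 366)² = (0 + 366)² = 366² = 133956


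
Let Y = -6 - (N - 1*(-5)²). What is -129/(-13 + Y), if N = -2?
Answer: -129/8 ≈ -16.125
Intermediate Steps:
Y = 21 (Y = -6 - (-2 - 1*(-5)²) = -6 - (-2 - 1*25) = -6 - (-2 - 25) = -6 - 1*(-27) = -6 + 27 = 21)
-129/(-13 + Y) = -129/(-13 + 21) = -129/8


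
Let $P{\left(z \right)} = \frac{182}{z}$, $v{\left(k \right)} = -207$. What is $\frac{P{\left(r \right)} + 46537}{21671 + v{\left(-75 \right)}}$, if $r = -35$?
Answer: $\frac{232659}{107320} \approx 2.1679$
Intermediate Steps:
$\frac{P{\left(r \right)} + 46537}{21671 + v{\left(-75 \right)}} = \frac{\frac{182}{-35} + 46537}{21671 - 207} = \frac{182 \left(- \frac{1}{35}\right) + 46537}{21464} = \left(- \frac{26}{5} + 46537\right) \frac{1}{21464} = \frac{232659}{5} \cdot \frac{1}{21464} = \frac{232659}{107320}$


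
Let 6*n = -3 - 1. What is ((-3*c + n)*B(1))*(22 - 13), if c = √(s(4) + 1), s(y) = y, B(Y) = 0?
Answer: 0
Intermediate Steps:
c = √5 (c = √(4 + 1) = √5 ≈ 2.2361)
n = -⅔ (n = (-3 - 1)/6 = (⅙)*(-4) = -⅔ ≈ -0.66667)
((-3*c + n)*B(1))*(22 - 13) = ((-3*√5 - ⅔)*0)*(22 - 13) = ((-⅔ - 3*√5)*0)*9 = 0*9 = 0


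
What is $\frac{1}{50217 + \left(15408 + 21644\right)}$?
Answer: $\frac{1}{87269} \approx 1.1459 \cdot 10^{-5}$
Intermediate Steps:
$\frac{1}{50217 + \left(15408 + 21644\right)} = \frac{1}{50217 + 37052} = \frac{1}{87269}$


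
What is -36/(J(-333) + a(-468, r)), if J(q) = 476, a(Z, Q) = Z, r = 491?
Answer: -9/2 ≈ -4.5000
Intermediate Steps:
-36/(J(-333) + a(-468, r)) = -36/(476 - 468) = -36/8 = -36*1/8 = -9/2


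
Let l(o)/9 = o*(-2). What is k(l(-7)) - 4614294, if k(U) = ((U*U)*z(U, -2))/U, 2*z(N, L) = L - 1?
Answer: -4614483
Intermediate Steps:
z(N, L) = -½ + L/2 (z(N, L) = (L - 1)/2 = (-1 + L)/2 = -½ + L/2)
l(o) = -18*o (l(o) = 9*(o*(-2)) = 9*(-2*o) = -18*o)
k(U) = -3*U/2 (k(U) = ((U*U)*(-½ + (½)*(-2)))/U = (U²*(-½ - 1))/U = (U²*(-3/2))/U = (-3*U²/2)/U = -3*U/2)
k(l(-7)) - 4614294 = -(-27)*(-7) - 4614294 = -3/2*126 - 4614294 = -189 - 4614294 = -4614483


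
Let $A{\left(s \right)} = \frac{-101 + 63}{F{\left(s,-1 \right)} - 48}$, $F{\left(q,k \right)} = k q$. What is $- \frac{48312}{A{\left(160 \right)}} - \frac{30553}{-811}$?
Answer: $- \frac{4074246821}{15409} \approx -2.6441 \cdot 10^{5}$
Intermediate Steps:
$A{\left(s \right)} = - \frac{38}{-48 - s}$ ($A{\left(s \right)} = \frac{-101 + 63}{- s - 48} = - \frac{38}{-48 - s}$)
$- \frac{48312}{A{\left(160 \right)}} - \frac{30553}{-811} = - \frac{48312}{38 \frac{1}{48 + 160}} - \frac{30553}{-811} = - \frac{48312}{38 \cdot \frac{1}{208}} - - \frac{30553}{811} = - \frac{48312}{38 \cdot \frac{1}{208}} + \frac{30553}{811} = - \frac{48312}{\frac{19}{104}} + \frac{30553}{811} = \left(-48312\right) \frac{104}{19} + \frac{30553}{811} = - \frac{5024448}{19} + \frac{30553}{811} = - \frac{4074246821}{15409}$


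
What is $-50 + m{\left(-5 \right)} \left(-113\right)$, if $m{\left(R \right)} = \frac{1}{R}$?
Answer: $- \frac{137}{5} \approx -27.4$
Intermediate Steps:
$-50 + m{\left(-5 \right)} \left(-113\right) = -50 + \frac{1}{-5} \left(-113\right) = -50 - - \frac{113}{5} = -50 + \frac{113}{5} = - \frac{137}{5}$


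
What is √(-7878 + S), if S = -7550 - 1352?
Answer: 2*I*√4195 ≈ 129.54*I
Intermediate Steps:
S = -8902
√(-7878 + S) = √(-7878 - 8902) = √(-16780) = 2*I*√4195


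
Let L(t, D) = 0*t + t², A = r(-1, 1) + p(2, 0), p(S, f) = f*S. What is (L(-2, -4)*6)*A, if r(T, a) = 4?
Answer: 96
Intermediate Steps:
p(S, f) = S*f
A = 4 (A = 4 + 2*0 = 4 + 0 = 4)
L(t, D) = t² (L(t, D) = 0 + t² = t²)
(L(-2, -4)*6)*A = ((-2)²*6)*4 = (4*6)*4 = 24*4 = 96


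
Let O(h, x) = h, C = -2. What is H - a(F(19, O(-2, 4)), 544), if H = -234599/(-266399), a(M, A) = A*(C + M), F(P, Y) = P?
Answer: -2463423353/266399 ≈ -9247.1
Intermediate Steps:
a(M, A) = A*(-2 + M)
H = 234599/266399 (H = -234599*(-1/266399) = 234599/266399 ≈ 0.88063)
H - a(F(19, O(-2, 4)), 544) = 234599/266399 - 544*(-2 + 19) = 234599/266399 - 544*17 = 234599/266399 - 1*9248 = 234599/266399 - 9248 = -2463423353/266399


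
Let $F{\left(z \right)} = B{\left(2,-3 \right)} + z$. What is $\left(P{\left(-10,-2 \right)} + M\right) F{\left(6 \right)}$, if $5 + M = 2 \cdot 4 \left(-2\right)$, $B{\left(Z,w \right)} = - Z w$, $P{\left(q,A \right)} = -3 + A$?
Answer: $-312$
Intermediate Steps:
$B{\left(Z,w \right)} = - Z w$
$M = -21$ ($M = -5 + 2 \cdot 4 \left(-2\right) = -5 + 8 \left(-2\right) = -5 - 16 = -21$)
$F{\left(z \right)} = 6 + z$ ($F{\left(z \right)} = \left(-1\right) 2 \left(-3\right) + z = 6 + z$)
$\left(P{\left(-10,-2 \right)} + M\right) F{\left(6 \right)} = \left(\left(-3 - 2\right) - 21\right) \left(6 + 6\right) = \left(-5 - 21\right) 12 = \left(-26\right) 12 = -312$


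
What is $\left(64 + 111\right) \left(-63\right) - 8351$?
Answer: $-19376$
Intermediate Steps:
$\left(64 + 111\right) \left(-63\right) - 8351 = 175 \left(-63\right) - 8351 = -11025 - 8351 = -19376$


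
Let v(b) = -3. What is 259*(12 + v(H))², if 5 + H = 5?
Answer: 20979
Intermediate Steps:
H = 0 (H = -5 + 5 = 0)
259*(12 + v(H))² = 259*(12 - 3)² = 259*9² = 259*81 = 20979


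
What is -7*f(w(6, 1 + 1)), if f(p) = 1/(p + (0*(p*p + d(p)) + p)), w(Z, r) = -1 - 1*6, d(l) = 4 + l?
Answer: ½ ≈ 0.50000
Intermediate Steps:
w(Z, r) = -7 (w(Z, r) = -1 - 6 = -7)
f(p) = 1/(2*p) (f(p) = 1/(p + (0*(p*p + (4 + p)) + p)) = 1/(p + (0*(p² + (4 + p)) + p)) = 1/(p + (0*(4 + p + p²) + p)) = 1/(p + (0 + p)) = 1/(p + p) = 1/(2*p))
-7*f(w(6, 1 + 1)) = -7/(2*(-7)) = -7*(-1)/(2*7) = -7*(-1/14) = ½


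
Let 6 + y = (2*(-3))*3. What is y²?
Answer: 576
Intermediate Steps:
y = -24 (y = -6 + (2*(-3))*3 = -6 - 6*3 = -6 - 18 = -24)
y² = (-24)² = 576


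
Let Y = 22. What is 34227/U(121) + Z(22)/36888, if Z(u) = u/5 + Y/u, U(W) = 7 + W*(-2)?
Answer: -420854769/2889560 ≈ -145.65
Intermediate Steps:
U(W) = 7 - 2*W
Z(u) = 22/u + u/5 (Z(u) = u/5 + 22/u = 22/u + u/5)
34227/U(121) + Z(22)/36888 = 34227/(7 - 2*121) + (22/22 + (1/5)*22)/36888 = 34227/(7 - 242) + (22*(1/22) + 22/5)*(1/36888) = 34227/(-235) + (1 + 22/5)*(1/36888) = 34227*(-1/235) + (27/5)*(1/36888) = -34227/235 + 9/61480 = -420854769/2889560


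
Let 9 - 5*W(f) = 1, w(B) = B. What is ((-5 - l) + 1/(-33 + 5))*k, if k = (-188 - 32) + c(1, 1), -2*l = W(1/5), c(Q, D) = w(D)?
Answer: 129867/140 ≈ 927.62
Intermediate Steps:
c(Q, D) = D
W(f) = 8/5 (W(f) = 9/5 - ⅕*1 = 9/5 - ⅕ = 8/5)
l = -⅘ (l = -½*8/5 = -⅘ ≈ -0.80000)
k = -219 (k = (-188 - 32) + 1 = -220 + 1 = -219)
((-5 - l) + 1/(-33 + 5))*k = ((-5 - 1*(-⅘)) + 1/(-33 + 5))*(-219) = ((-5 + ⅘) + 1/(-28))*(-219) = (-21/5 - 1/28)*(-219) = -593/140*(-219) = 129867/140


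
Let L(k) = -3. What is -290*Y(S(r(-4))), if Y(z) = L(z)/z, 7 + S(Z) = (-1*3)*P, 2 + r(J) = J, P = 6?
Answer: -174/5 ≈ -34.800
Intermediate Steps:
r(J) = -2 + J
S(Z) = -25 (S(Z) = -7 - 1*3*6 = -7 - 3*6 = -7 - 18 = -25)
Y(z) = -3/z
-290*Y(S(r(-4))) = -(-870)/(-25) = -(-870)*(-1)/25 = -290*3/25 = -174/5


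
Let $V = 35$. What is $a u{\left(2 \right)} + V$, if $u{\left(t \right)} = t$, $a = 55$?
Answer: $145$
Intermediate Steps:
$a u{\left(2 \right)} + V = 55 \cdot 2 + 35 = 110 + 35 = 145$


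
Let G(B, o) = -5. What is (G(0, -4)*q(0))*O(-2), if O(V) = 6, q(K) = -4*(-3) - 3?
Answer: -270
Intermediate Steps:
q(K) = 9 (q(K) = 12 - 3 = 9)
(G(0, -4)*q(0))*O(-2) = -5*9*6 = -45*6 = -270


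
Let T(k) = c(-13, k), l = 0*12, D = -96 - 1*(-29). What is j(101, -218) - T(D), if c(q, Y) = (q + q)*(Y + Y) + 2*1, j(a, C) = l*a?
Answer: -3486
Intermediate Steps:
D = -67 (D = -96 + 29 = -67)
l = 0
j(a, C) = 0 (j(a, C) = 0*a = 0)
c(q, Y) = 2 + 4*Y*q (c(q, Y) = (2*q)*(2*Y) + 2 = 4*Y*q + 2 = 2 + 4*Y*q)
T(k) = 2 - 52*k (T(k) = 2 + 4*k*(-13) = 2 - 52*k)
j(101, -218) - T(D) = 0 - (2 - 52*(-67)) = 0 - (2 + 3484) = 0 - 1*3486 = 0 - 3486 = -3486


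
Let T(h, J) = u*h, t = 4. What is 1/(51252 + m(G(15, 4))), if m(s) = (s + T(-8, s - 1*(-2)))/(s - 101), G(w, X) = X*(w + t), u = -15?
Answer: 25/1281104 ≈ 1.9514e-5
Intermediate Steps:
T(h, J) = -15*h
G(w, X) = X*(4 + w) (G(w, X) = X*(w + 4) = X*(4 + w))
m(s) = (120 + s)/(-101 + s) (m(s) = (s - 15*(-8))/(s - 101) = (s + 120)/(-101 + s) = (120 + s)/(-101 + s))
1/(51252 + m(G(15, 4))) = 1/(51252 + (120 + 4*(4 + 15))/(-101 + 4*(4 + 15))) = 1/(51252 + (120 + 4*19)/(-101 + 4*19)) = 1/(51252 + (120 + 76)/(-101 + 76)) = 1/(51252 + 196/(-25)) = 1/(51252 - 1/25*196) = 1/(51252 - 196/25) = 1/(1281104/25) = 25/1281104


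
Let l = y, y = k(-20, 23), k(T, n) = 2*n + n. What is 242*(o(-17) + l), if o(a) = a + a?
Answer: 8470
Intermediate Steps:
k(T, n) = 3*n
o(a) = 2*a
y = 69 (y = 3*23 = 69)
l = 69
242*(o(-17) + l) = 242*(2*(-17) + 69) = 242*(-34 + 69) = 242*35 = 8470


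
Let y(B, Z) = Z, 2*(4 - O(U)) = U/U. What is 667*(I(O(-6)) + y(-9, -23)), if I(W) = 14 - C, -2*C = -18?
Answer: -12006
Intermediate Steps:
O(U) = 7/2 (O(U) = 4 - U/(2*U) = 4 - ½*1 = 4 - ½ = 7/2)
C = 9 (C = -½*(-18) = 9)
I(W) = 5 (I(W) = 14 - 1*9 = 14 - 9 = 5)
667*(I(O(-6)) + y(-9, -23)) = 667*(5 - 23) = 667*(-18) = -12006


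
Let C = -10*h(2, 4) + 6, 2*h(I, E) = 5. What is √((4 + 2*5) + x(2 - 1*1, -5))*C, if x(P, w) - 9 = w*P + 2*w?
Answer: -38*√2 ≈ -53.740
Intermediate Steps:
h(I, E) = 5/2 (h(I, E) = (½)*5 = 5/2)
x(P, w) = 9 + 2*w + P*w (x(P, w) = 9 + (w*P + 2*w) = 9 + (P*w + 2*w) = 9 + (2*w + P*w) = 9 + 2*w + P*w)
C = -19 (C = -10*5/2 + 6 = -25 + 6 = -19)
√((4 + 2*5) + x(2 - 1*1, -5))*C = √((4 + 2*5) + (9 + 2*(-5) + (2 - 1*1)*(-5)))*(-19) = √((4 + 10) + (9 - 10 + (2 - 1)*(-5)))*(-19) = √(14 + (9 - 10 + 1*(-5)))*(-19) = √(14 + (9 - 10 - 5))*(-19) = √(14 - 6)*(-19) = √8*(-19) = (2*√2)*(-19) = -38*√2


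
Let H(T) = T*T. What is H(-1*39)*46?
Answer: 69966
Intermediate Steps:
H(T) = T**2
H(-1*39)*46 = (-1*39)**2*46 = (-39)**2*46 = 1521*46 = 69966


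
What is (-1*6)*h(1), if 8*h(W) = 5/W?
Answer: -15/4 ≈ -3.7500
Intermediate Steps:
h(W) = 5/(8*W) (h(W) = (5/W)/8 = 5/(8*W))
(-1*6)*h(1) = (-1*6)*((5/8)/1) = -15/4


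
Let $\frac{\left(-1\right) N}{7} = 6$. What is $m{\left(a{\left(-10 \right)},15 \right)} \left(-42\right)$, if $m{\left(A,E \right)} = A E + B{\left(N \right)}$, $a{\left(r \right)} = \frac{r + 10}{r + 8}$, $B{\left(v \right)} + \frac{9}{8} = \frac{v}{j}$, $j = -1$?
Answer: $- \frac{6867}{4} \approx -1716.8$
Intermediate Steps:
$N = -42$ ($N = \left(-7\right) 6 = -42$)
$B{\left(v \right)} = - \frac{9}{8} - v$ ($B{\left(v \right)} = - \frac{9}{8} + \frac{v}{-1} = - \frac{9}{8} + v \left(-1\right) = - \frac{9}{8} - v$)
$a{\left(r \right)} = \frac{10 + r}{8 + r}$
$m{\left(A,E \right)} = \frac{327}{8} + A E$ ($m{\left(A,E \right)} = A E - - \frac{327}{8} = A E + \left(- \frac{9}{8} + 42\right) = A E + \frac{327}{8} = \frac{327}{8} + A E$)
$m{\left(a{\left(-10 \right)},15 \right)} \left(-42\right) = \left(\frac{327}{8} + \frac{10 - 10}{8 - 10} \cdot 15\right) \left(-42\right) = \left(\frac{327}{8} + \frac{1}{-2} \cdot 0 \cdot 15\right) \left(-42\right) = \left(\frac{327}{8} + \left(- \frac{1}{2}\right) 0 \cdot 15\right) \left(-42\right) = \left(\frac{327}{8} + 0 \cdot 15\right) \left(-42\right) = \left(\frac{327}{8} + 0\right) \left(-42\right) = \frac{327}{8} \left(-42\right) = - \frac{6867}{4}$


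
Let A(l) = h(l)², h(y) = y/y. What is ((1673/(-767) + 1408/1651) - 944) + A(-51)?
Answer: -91986086/97409 ≈ -944.33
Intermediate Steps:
h(y) = 1
A(l) = 1 (A(l) = 1² = 1)
((1673/(-767) + 1408/1651) - 944) + A(-51) = ((1673/(-767) + 1408/1651) - 944) + 1 = ((1673*(-1/767) + 1408*(1/1651)) - 944) + 1 = ((-1673/767 + 1408/1651) - 944) + 1 = (-129399/97409 - 944) + 1 = -92083495/97409 + 1 = -91986086/97409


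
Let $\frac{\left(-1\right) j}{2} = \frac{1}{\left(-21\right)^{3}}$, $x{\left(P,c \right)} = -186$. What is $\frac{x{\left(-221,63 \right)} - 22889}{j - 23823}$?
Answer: $\frac{213697575}{220624801} \approx 0.9686$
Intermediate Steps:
$j = \frac{2}{9261}$ ($j = - \frac{2}{\left(-21\right)^{3}} = - \frac{2}{-9261} = \left(-2\right) \left(- \frac{1}{9261}\right) = \frac{2}{9261} \approx 0.00021596$)
$\frac{x{\left(-221,63 \right)} - 22889}{j - 23823} = \frac{-186 - 22889}{\frac{2}{9261} - 23823} = - \frac{23075}{- \frac{220624801}{9261}} = \left(-23075\right) \left(- \frac{9261}{220624801}\right) = \frac{213697575}{220624801}$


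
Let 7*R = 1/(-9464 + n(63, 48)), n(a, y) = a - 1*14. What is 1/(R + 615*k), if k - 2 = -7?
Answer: -65905/202657876 ≈ -0.00032520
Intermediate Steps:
k = -5 (k = 2 - 7 = -5)
n(a, y) = -14 + a (n(a, y) = a - 14 = -14 + a)
R = -1/65905 (R = 1/(7*(-9464 + (-14 + 63))) = 1/(7*(-9464 + 49)) = (⅐)/(-9415) = (⅐)*(-1/9415) = -1/65905 ≈ -1.5173e-5)
1/(R + 615*k) = 1/(-1/65905 + 615*(-5)) = 1/(-1/65905 - 3075) = 1/(-202657876/65905) = -65905/202657876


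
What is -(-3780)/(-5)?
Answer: -756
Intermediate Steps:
-(-3780)/(-5) = -(-3780)*(-1)/5 = -315*12/5 = -756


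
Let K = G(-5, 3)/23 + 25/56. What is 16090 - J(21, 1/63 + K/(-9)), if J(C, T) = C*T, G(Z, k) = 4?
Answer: 2960765/184 ≈ 16091.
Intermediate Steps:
K = 799/1288 (K = 4/23 + 25/56 = 799/1288 ≈ 0.62034)
16090 - J(21, 1/63 + K/(-9)) = 16090 - 21*(1/63 + (799/1288)/(-9)) = 16090 - 21*(1*(1/63) + (799/1288)*(-⅑)) = 16090 - 21*(1/63 - 799/11592) = 16090 - 21*(-205)/3864 = 16090 - 1*(-205/184) = 16090 + 205/184 = 2960765/184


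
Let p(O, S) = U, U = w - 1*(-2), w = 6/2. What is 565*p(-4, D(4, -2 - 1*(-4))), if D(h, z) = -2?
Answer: 2825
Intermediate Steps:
w = 3 (w = 6*(1/2) = 3)
U = 5 (U = 3 - 1*(-2) = 3 + 2 = 5)
p(O, S) = 5
565*p(-4, D(4, -2 - 1*(-4))) = 565*5 = 2825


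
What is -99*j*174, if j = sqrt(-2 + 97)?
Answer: -17226*sqrt(95) ≈ -1.6790e+5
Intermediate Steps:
j = sqrt(95) ≈ 9.7468
-99*j*174 = -99*sqrt(95)*174 = -17226*sqrt(95)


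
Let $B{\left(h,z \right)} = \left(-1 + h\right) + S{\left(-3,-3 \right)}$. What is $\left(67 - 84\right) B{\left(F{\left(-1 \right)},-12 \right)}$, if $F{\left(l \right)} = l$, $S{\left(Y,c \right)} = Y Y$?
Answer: $-119$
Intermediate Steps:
$S{\left(Y,c \right)} = Y^{2}$
$B{\left(h,z \right)} = 8 + h$ ($B{\left(h,z \right)} = \left(-1 + h\right) + \left(-3\right)^{2} = \left(-1 + h\right) + 9 = 8 + h$)
$\left(67 - 84\right) B{\left(F{\left(-1 \right)},-12 \right)} = \left(67 - 84\right) \left(8 - 1\right) = \left(-17\right) 7 = -119$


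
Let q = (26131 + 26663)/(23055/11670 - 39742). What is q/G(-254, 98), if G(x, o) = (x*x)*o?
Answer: -488973/2327136990878 ≈ -2.1012e-7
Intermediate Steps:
G(x, o) = o*x² (G(x, o) = x²*o = o*x²)
q = -13691244/10305913 (q = 52794/(23055*(1/11670) - 39742) = 52794/(1537/778 - 39742) = 52794/(-30917739/778) = 52794*(-778/30917739) = -13691244/10305913 ≈ -1.3285)
q/G(-254, 98) = -13691244/(10305913*(98*(-254)²)) = -13691244/(10305913*(98*64516)) = -13691244/10305913/6322568 = -13691244/10305913*1/6322568 = -488973/2327136990878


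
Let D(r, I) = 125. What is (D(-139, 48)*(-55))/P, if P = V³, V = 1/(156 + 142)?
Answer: -181937195000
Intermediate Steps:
V = 1/298 ≈ 0.0033557
P = 1/26463592 (P = (1/298)³ = 1/26463592 ≈ 3.7788e-8)
(D(-139, 48)*(-55))/P = (125*(-55))/(1/26463592) = -6875*26463592 = -181937195000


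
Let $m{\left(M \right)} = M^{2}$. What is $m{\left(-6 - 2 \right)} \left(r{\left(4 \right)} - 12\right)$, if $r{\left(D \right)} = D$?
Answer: $-512$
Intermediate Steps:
$m{\left(-6 - 2 \right)} \left(r{\left(4 \right)} - 12\right) = \left(-6 - 2\right)^{2} \left(4 - 12\right) = \left(-8\right)^{2} \left(-8\right) = 64 \left(-8\right) = -512$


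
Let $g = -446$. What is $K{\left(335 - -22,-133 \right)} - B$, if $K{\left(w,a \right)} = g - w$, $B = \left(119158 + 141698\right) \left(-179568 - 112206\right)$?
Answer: $76110997741$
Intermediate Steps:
$B = -76110998544$ ($B = 260856 \left(-291774\right) = -76110998544$)
$K{\left(w,a \right)} = -446 - w$
$K{\left(335 - -22,-133 \right)} - B = \left(-446 - \left(335 - -22\right)\right) - -76110998544 = \left(-446 - \left(335 + 22\right)\right) + 76110998544 = \left(-446 - 357\right) + 76110998544 = -803 + 76110998544 = 76110997741$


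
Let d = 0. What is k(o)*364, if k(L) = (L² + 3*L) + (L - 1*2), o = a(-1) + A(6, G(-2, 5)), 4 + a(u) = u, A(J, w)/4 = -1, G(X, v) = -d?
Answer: 15652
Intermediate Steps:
G(X, v) = 0 (G(X, v) = -1*0 = 0)
A(J, w) = -4 (A(J, w) = 4*(-1) = -4)
a(u) = -4 + u
o = -9 (o = (-4 - 1) - 4 = -5 - 4 = -9)
k(L) = -2 + L² + 4*L (k(L) = (L² + 3*L) + (L - 2) = (L² + 3*L) + (-2 + L) = -2 + L² + 4*L)
k(o)*364 = (-2 + (-9)² + 4*(-9))*364 = (-2 + 81 - 36)*364 = 43*364 = 15652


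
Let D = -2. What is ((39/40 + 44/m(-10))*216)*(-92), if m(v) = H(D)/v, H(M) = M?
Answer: -21956076/5 ≈ -4.3912e+6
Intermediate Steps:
m(v) = -2/v
((39/40 + 44/m(-10))*216)*(-92) = ((39/40 + 44/((-2/(-10))))*216)*(-92) = ((39*(1/40) + 44/((-2*(-1/10))))*216)*(-92) = ((39/40 + 44/(1/5))*216)*(-92) = ((39/40 + 44*5)*216)*(-92) = ((39/40 + 220)*216)*(-92) = ((8839/40)*216)*(-92) = (238653/5)*(-92) = -21956076/5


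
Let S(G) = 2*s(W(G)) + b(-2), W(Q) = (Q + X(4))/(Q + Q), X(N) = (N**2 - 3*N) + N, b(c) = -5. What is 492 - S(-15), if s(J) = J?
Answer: 7448/15 ≈ 496.53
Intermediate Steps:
X(N) = N**2 - 2*N
W(Q) = (8 + Q)/(2*Q) (W(Q) = (Q + 4*(-2 + 4))/(Q + Q) = (Q + 4*2)/((2*Q)) = (Q + 8)*(1/(2*Q)) = (8 + Q)*(1/(2*Q)) = (8 + Q)/(2*Q))
S(G) = -5 + (8 + G)/G (S(G) = 2*((8 + G)/(2*G)) - 5 = (8 + G)/G - 5 = -5 + (8 + G)/G)
492 - S(-15) = 492 - (-4 + 8/(-15)) = 492 - (-4 + 8*(-1/15)) = 492 - (-4 - 8/15) = 492 - 1*(-68/15) = 492 + 68/15 = 7448/15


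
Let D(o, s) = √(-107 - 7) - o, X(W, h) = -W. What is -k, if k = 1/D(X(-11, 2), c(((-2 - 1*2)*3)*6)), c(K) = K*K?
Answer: 11/235 + I*√114/235 ≈ 0.046808 + 0.045434*I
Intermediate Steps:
c(K) = K²
D(o, s) = -o + I*√114 (D(o, s) = √(-114) - o = I*√114 - o = -o + I*√114)
k = 1/(-11 + I*√114) (k = 1/(-(-1)*(-11) + I*√114) = 1/(-1*11 + I*√114) = 1/(-11 + I*√114) ≈ -0.046808 - 0.045434*I)
-k = -(-11/235 - I*√114/235) = 11/235 + I*√114/235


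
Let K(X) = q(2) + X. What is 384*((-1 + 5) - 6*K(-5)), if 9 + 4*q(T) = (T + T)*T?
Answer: 13632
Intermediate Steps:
q(T) = -9/4 + T**2/2 (q(T) = -9/4 + ((T + T)*T)/4 = -9/4 + ((2*T)*T)/4 = -9/4 + (2*T**2)/4 = -9/4 + T**2/2)
K(X) = -1/4 + X (K(X) = (-9/4 + (1/2)*2**2) + X = (-9/4 + (1/2)*4) + X = (-9/4 + 2) + X = -1/4 + X)
384*((-1 + 5) - 6*K(-5)) = 384*((-1 + 5) - 6*(-1/4 - 5)) = 384*(4 - 6*(-21/4)) = 384*(4 + 63/2) = 384*(71/2) = 13632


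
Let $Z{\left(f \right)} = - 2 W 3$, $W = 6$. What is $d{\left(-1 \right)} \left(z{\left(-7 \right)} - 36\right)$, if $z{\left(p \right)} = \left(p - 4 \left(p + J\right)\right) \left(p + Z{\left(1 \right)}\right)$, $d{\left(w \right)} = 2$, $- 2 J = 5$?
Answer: $-2738$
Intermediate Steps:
$J = - \frac{5}{2}$ ($J = \left(- \frac{1}{2}\right) 5 = - \frac{5}{2} \approx -2.5$)
$Z{\left(f \right)} = -36$ ($Z{\left(f \right)} = \left(-2\right) 6 \cdot 3 = \left(-12\right) 3 = -36$)
$z{\left(p \right)} = \left(-36 + p\right) \left(10 - 3 p\right)$ ($z{\left(p \right)} = \left(p - 4 \left(p - \frac{5}{2}\right)\right) \left(p - 36\right) = \left(p - 4 \left(- \frac{5}{2} + p\right)\right) \left(-36 + p\right) = \left(p - \left(-10 + 4 p\right)\right) \left(-36 + p\right) = \left(10 - 3 p\right) \left(-36 + p\right) = \left(-36 + p\right) \left(10 - 3 p\right)$)
$d{\left(-1 \right)} \left(z{\left(-7 \right)} - 36\right) = 2 \left(\left(-360 - 3 \left(-7\right)^{2} + 118 \left(-7\right)\right) - 36\right) = 2 \left(\left(-360 - 147 - 826\right) - 36\right) = 2 \left(-1333 - 36\right) = 2 \left(-1369\right) = -2738$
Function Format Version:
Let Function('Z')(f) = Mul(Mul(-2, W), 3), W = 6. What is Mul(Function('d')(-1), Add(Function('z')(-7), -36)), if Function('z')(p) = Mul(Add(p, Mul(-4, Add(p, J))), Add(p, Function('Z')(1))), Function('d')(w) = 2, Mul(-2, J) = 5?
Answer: -2738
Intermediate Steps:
J = Rational(-5, 2) (J = Mul(Rational(-1, 2), 5) = Rational(-5, 2) ≈ -2.5000)
Function('Z')(f) = -36 (Function('Z')(f) = Mul(Mul(-2, 6), 3) = Mul(-12, 3) = -36)
Function('z')(p) = Mul(Add(-36, p), Add(10, Mul(-3, p))) (Function('z')(p) = Mul(Add(p, Mul(-4, Add(p, Rational(-5, 2)))), Add(p, -36)) = Mul(Add(p, Mul(-4, Add(Rational(-5, 2), p))), Add(-36, p)) = Mul(Add(p, Add(10, Mul(-4, p))), Add(-36, p)) = Mul(Add(10, Mul(-3, p)), Add(-36, p)) = Mul(Add(-36, p), Add(10, Mul(-3, p))))
Mul(Function('d')(-1), Add(Function('z')(-7), -36)) = Mul(2, Add(Add(-360, Mul(-3, Pow(-7, 2)), Mul(118, -7)), -36)) = Mul(2, Add(Add(-360, Mul(-3, 49), -826), -36)) = Mul(2, Add(Add(-360, -147, -826), -36)) = Mul(2, Add(-1333, -36)) = Mul(2, -1369) = -2738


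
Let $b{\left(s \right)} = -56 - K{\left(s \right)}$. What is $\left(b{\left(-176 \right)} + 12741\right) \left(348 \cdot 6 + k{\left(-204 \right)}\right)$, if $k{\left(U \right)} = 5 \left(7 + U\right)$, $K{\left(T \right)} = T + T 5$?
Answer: $15156323$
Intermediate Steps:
$K{\left(T \right)} = 6 T$ ($K{\left(T \right)} = T + 5 T = 6 T$)
$k{\left(U \right)} = 35 + 5 U$
$b{\left(s \right)} = -56 - 6 s$
$\left(b{\left(-176 \right)} + 12741\right) \left(348 \cdot 6 + k{\left(-204 \right)}\right) = \left(\left(-56 - -1056\right) + 12741\right) \left(348 \cdot 6 + \left(35 + 5 \left(-204\right)\right)\right) = \left(\left(-56 + 1056\right) + 12741\right) \left(2088 + \left(35 - 1020\right)\right) = \left(1000 + 12741\right) \left(2088 - 985\right) = 13741 \cdot 1103 = 15156323$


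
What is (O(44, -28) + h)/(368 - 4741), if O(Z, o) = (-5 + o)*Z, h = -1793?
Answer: 3245/4373 ≈ 0.74205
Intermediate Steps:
O(Z, o) = Z*(-5 + o)
(O(44, -28) + h)/(368 - 4741) = (44*(-5 - 28) - 1793)/(368 - 4741) = (44*(-33) - 1793)/(-4373) = (-1452 - 1793)*(-1/4373) = -3245*(-1/4373) = 3245/4373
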